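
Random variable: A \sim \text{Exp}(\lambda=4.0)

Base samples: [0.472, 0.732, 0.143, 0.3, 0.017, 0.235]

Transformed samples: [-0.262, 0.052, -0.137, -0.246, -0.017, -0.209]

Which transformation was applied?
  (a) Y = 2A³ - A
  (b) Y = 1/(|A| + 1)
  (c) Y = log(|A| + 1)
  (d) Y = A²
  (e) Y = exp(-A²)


Checking option (a) Y = 2A³ - A:
  A = 0.472 -> Y = -0.262 ✓
  A = 0.732 -> Y = 0.052 ✓
  A = 0.143 -> Y = -0.137 ✓
All samples match this transformation.

(a) 2A³ - A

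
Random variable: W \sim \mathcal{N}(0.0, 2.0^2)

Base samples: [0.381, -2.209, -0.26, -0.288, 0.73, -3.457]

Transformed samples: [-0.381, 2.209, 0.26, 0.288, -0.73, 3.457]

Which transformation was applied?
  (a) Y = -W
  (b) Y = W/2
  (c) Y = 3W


Checking option (a) Y = -W:
  W = 0.381 -> Y = -0.381 ✓
  W = -2.209 -> Y = 2.209 ✓
  W = -0.26 -> Y = 0.26 ✓
All samples match this transformation.

(a) -W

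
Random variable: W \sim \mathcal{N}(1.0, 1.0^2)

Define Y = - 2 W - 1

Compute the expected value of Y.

For Y = -2W - 1:
E[Y] = -2 * E[W] - 1
E[W] = 1.0 = 1
E[Y] = -2 * 1 - 1 = -3

-3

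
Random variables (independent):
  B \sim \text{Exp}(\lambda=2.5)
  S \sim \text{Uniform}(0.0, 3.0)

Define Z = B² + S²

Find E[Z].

E[Z] = E[B²] + E[S²]
E[B²] = Var(B) + E[B]² = 0.16 + 0.16 = 0.32
E[S²] = Var(S) + E[S]² = 0.75 + 2.25 = 3
E[Z] = 0.32 + 3 = 3.32

3.32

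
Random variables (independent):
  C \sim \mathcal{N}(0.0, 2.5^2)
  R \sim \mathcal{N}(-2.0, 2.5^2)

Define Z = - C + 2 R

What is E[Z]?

E[Z] = -1*E[C] + 2*E[R]
E[C] = 0
E[R] = -2
E[Z] = -1*0 + 2*(-2) = -4

-4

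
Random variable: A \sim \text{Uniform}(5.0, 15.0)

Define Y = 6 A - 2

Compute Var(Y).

For Y = aA + b: Var(Y) = a² * Var(A)
Var(A) = (15 - 5)^2/12 = 8.3333333
Var(Y) = 6² * 8.3333333 = 36 * 8.3333333 = 300

300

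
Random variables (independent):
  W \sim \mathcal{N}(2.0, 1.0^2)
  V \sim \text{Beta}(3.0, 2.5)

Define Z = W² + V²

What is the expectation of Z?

E[Z] = E[W²] + E[V²]
E[W²] = Var(W) + E[W]² = 1 + 4 = 5
E[V²] = Var(V) + E[V]² = 0.038143675 + 0.29752066 = 0.33566434
E[Z] = 5 + 0.33566434 = 5.3356643

5.3356643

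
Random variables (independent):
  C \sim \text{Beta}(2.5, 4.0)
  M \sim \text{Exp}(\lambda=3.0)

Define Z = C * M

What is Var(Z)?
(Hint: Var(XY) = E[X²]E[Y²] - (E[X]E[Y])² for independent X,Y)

Var(XY) = E[X²]E[Y²] - (E[X]E[Y])²
E[C] = 0.38461538, Var(C) = 0.031558185
E[M] = 0.33333333, Var(M) = 0.11111111
E[C²] = 0.031558185 + 0.38461538² = 0.17948718
E[M²] = 0.11111111 + 0.33333333² = 0.22222222
Var(Z) = 0.17948718*0.22222222 - (0.38461538*0.33333333)²
= 0.03988604 - 0.016436555 = 0.023449485

0.023449485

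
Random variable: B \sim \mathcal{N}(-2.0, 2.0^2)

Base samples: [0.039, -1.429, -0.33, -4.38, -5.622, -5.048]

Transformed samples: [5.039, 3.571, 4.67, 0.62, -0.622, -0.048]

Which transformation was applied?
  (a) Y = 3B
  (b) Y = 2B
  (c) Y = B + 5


Checking option (c) Y = B + 5:
  B = 0.039 -> Y = 5.039 ✓
  B = -1.429 -> Y = 3.571 ✓
  B = -0.33 -> Y = 4.67 ✓
All samples match this transformation.

(c) B + 5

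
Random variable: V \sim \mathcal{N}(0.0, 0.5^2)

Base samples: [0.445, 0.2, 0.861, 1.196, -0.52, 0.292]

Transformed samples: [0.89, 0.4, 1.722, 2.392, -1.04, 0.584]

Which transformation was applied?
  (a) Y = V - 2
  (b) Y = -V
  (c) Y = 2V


Checking option (c) Y = 2V:
  V = 0.445 -> Y = 0.89 ✓
  V = 0.2 -> Y = 0.4 ✓
  V = 0.861 -> Y = 1.722 ✓
All samples match this transformation.

(c) 2V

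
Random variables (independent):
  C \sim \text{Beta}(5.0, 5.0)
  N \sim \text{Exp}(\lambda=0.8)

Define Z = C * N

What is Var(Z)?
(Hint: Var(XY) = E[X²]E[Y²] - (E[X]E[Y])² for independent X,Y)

Var(XY) = E[X²]E[Y²] - (E[X]E[Y])²
E[C] = 0.5, Var(C) = 0.022727273
E[N] = 1.25, Var(N) = 1.5625
E[C²] = 0.022727273 + 0.5² = 0.27272727
E[N²] = 1.5625 + 1.25² = 3.125
Var(Z) = 0.27272727*3.125 - (0.5*1.25)²
= 0.85227273 - 0.390625 = 0.46164773

0.46164773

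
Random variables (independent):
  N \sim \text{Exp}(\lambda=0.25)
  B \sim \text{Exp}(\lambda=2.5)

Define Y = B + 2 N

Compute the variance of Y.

For independent RVs: Var(aX + bY) = a²Var(X) + b²Var(Y)
Var(N) = 16
Var(B) = 0.16
Var(Y) = 2²*16 + 1²*0.16
= 4*16 + 1*0.16 = 64.16

64.16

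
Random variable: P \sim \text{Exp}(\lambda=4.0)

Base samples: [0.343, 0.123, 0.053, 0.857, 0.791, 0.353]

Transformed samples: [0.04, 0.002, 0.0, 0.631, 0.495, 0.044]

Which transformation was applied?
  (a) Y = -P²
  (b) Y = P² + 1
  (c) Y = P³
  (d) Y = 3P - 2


Checking option (c) Y = P³:
  P = 0.343 -> Y = 0.04 ✓
  P = 0.123 -> Y = 0.002 ✓
  P = 0.053 -> Y = 0.0 ✓
All samples match this transformation.

(c) P³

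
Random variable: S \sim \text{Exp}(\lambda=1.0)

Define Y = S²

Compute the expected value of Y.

E[S²] = Var(S) + (E[S])² = 1 + 1 = 2

2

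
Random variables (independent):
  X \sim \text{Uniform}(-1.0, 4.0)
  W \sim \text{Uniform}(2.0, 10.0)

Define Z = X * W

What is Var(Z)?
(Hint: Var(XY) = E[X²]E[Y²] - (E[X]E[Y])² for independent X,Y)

Var(XY) = E[X²]E[Y²] - (E[X]E[Y])²
E[X] = 1.5, Var(X) = 2.0833333
E[W] = 6, Var(W) = 5.3333333
E[X²] = 2.0833333 + 1.5² = 4.3333333
E[W²] = 5.3333333 + 6² = 41.333333
Var(Z) = 4.3333333*41.333333 - (1.5*6)²
= 179.11111 - 81 = 98.111111

98.111111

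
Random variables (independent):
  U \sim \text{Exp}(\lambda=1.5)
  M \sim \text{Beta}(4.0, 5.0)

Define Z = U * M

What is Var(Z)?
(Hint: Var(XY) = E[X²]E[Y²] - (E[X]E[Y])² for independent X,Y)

Var(XY) = E[X²]E[Y²] - (E[X]E[Y])²
E[U] = 0.66666667, Var(U) = 0.44444444
E[M] = 0.44444444, Var(M) = 0.024691358
E[U²] = 0.44444444 + 0.66666667² = 0.88888889
E[M²] = 0.024691358 + 0.44444444² = 0.22222222
Var(Z) = 0.88888889*0.22222222 - (0.66666667*0.44444444)²
= 0.19753086 - 0.087791495 = 0.10973937

0.10973937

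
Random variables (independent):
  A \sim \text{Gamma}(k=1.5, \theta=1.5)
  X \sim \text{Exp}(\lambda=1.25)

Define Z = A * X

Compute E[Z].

For independent RVs: E[XY] = E[X]*E[Y]
E[A] = 2.25
E[X] = 0.8
E[Z] = 2.25 * 0.8 = 1.8

1.8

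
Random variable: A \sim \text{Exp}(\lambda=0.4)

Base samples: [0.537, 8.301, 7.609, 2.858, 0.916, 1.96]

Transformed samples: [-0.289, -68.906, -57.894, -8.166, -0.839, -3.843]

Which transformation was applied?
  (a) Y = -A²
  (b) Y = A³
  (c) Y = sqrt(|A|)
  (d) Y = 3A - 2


Checking option (a) Y = -A²:
  A = 0.537 -> Y = -0.289 ✓
  A = 8.301 -> Y = -68.906 ✓
  A = 7.609 -> Y = -57.894 ✓
All samples match this transformation.

(a) -A²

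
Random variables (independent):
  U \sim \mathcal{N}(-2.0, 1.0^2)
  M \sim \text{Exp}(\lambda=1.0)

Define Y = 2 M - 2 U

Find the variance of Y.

For independent RVs: Var(aX + bY) = a²Var(X) + b²Var(Y)
Var(U) = 1
Var(M) = 1
Var(Y) = (-2)²*1 + 2²*1
= 4*1 + 4*1 = 8

8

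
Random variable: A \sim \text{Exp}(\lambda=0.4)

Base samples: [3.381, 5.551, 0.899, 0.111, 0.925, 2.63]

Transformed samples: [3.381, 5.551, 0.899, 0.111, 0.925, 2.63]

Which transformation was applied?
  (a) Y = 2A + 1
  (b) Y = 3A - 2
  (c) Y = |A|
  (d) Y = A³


Checking option (c) Y = |A|:
  A = 3.381 -> Y = 3.381 ✓
  A = 5.551 -> Y = 5.551 ✓
  A = 0.899 -> Y = 0.899 ✓
All samples match this transformation.

(c) |A|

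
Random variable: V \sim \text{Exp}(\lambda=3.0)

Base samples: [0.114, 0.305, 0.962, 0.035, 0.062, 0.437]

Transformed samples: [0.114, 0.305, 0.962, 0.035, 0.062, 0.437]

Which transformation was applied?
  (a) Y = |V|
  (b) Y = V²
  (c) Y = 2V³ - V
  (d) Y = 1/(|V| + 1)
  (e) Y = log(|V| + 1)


Checking option (a) Y = |V|:
  V = 0.114 -> Y = 0.114 ✓
  V = 0.305 -> Y = 0.305 ✓
  V = 0.962 -> Y = 0.962 ✓
All samples match this transformation.

(a) |V|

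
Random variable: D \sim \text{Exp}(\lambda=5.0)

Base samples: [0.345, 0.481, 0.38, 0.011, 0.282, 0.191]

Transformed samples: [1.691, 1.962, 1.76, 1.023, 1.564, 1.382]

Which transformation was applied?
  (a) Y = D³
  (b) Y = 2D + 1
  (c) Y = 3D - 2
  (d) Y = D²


Checking option (b) Y = 2D + 1:
  D = 0.345 -> Y = 1.691 ✓
  D = 0.481 -> Y = 1.962 ✓
  D = 0.38 -> Y = 1.76 ✓
All samples match this transformation.

(b) 2D + 1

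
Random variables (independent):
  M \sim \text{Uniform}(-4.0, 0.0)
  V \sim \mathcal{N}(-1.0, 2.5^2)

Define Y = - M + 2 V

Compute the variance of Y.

For independent RVs: Var(aX + bY) = a²Var(X) + b²Var(Y)
Var(M) = 1.3333333
Var(V) = 6.25
Var(Y) = (-1)²*1.3333333 + 2²*6.25
= 1*1.3333333 + 4*6.25 = 26.333333

26.333333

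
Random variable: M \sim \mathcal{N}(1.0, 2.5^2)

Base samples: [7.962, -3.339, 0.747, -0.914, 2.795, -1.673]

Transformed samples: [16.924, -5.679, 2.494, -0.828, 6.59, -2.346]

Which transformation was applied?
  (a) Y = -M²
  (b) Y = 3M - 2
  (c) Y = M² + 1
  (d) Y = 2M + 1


Checking option (d) Y = 2M + 1:
  M = 7.962 -> Y = 16.924 ✓
  M = -3.339 -> Y = -5.679 ✓
  M = 0.747 -> Y = 2.494 ✓
All samples match this transformation.

(d) 2M + 1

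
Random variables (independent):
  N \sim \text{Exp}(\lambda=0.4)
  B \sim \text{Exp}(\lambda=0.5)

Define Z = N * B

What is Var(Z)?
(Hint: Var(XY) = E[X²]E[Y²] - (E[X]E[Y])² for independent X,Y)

Var(XY) = E[X²]E[Y²] - (E[X]E[Y])²
E[N] = 2.5, Var(N) = 6.25
E[B] = 2, Var(B) = 4
E[N²] = 6.25 + 2.5² = 12.5
E[B²] = 4 + 2² = 8
Var(Z) = 12.5*8 - (2.5*2)²
= 100 - 25 = 75

75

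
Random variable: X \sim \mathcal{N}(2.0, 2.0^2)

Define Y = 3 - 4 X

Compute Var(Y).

For Y = aX + b: Var(Y) = a² * Var(X)
Var(X) = 2.0^2 = 4
Var(Y) = (-4)² * 4 = 16 * 4 = 64

64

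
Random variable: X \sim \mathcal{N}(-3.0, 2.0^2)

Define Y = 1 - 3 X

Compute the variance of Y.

For Y = aX + b: Var(Y) = a² * Var(X)
Var(X) = 2.0^2 = 4
Var(Y) = (-3)² * 4 = 9 * 4 = 36

36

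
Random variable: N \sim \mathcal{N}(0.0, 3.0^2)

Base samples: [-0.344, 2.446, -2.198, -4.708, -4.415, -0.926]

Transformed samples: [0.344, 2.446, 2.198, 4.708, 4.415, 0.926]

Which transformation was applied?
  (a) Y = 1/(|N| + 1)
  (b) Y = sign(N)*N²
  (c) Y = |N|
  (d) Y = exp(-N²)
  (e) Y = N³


Checking option (c) Y = |N|:
  N = -0.344 -> Y = 0.344 ✓
  N = 2.446 -> Y = 2.446 ✓
  N = -2.198 -> Y = 2.198 ✓
All samples match this transformation.

(c) |N|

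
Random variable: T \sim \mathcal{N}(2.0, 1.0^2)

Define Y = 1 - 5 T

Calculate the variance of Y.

For Y = aT + b: Var(Y) = a² * Var(T)
Var(T) = 1.0^2 = 1
Var(Y) = (-5)² * 1 = 25 * 1 = 25

25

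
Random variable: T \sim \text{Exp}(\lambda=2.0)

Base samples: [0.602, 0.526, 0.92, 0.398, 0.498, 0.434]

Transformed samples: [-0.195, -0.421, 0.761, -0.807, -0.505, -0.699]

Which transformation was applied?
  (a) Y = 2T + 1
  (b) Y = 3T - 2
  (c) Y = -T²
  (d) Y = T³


Checking option (b) Y = 3T - 2:
  T = 0.602 -> Y = -0.195 ✓
  T = 0.526 -> Y = -0.421 ✓
  T = 0.92 -> Y = 0.761 ✓
All samples match this transformation.

(b) 3T - 2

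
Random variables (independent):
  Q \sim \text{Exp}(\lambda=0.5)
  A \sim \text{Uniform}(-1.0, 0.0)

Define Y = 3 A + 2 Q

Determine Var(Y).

For independent RVs: Var(aX + bY) = a²Var(X) + b²Var(Y)
Var(Q) = 4
Var(A) = 0.083333333
Var(Y) = 2²*4 + 3²*0.083333333
= 4*4 + 9*0.083333333 = 16.75

16.75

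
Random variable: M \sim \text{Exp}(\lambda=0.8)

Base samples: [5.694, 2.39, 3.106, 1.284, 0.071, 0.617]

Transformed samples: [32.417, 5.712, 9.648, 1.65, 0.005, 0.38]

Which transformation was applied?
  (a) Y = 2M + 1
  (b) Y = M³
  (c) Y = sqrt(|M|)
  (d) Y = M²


Checking option (d) Y = M²:
  M = 5.694 -> Y = 32.417 ✓
  M = 2.39 -> Y = 5.712 ✓
  M = 3.106 -> Y = 9.648 ✓
All samples match this transformation.

(d) M²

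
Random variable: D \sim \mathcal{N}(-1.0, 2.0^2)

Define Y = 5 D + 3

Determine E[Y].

For Y = 5D + 3:
E[Y] = 5 * E[D] + 3
E[D] = -1.0 = -1
E[Y] = 5 * (-1) + 3 = -2

-2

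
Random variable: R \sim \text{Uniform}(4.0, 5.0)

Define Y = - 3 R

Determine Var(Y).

For Y = aR + b: Var(Y) = a² * Var(R)
Var(R) = (5 - 4)^2/12 = 0.083333333
Var(Y) = (-3)² * 0.083333333 = 9 * 0.083333333 = 0.75

0.75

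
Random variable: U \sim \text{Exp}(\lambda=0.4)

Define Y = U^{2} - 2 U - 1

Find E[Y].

E[Y] = 1*E[U²] - 2*E[U] - 1
E[U] = 2.5
E[U²] = Var(U) + (E[U])² = 6.25 + 6.25 = 12.5
E[Y] = 1*12.5 - 2*2.5 - 1 = 6.5

6.5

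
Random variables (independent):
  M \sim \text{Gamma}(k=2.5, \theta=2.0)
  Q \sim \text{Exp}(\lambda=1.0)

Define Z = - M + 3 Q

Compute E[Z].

E[Z] = -1*E[M] + 3*E[Q]
E[M] = 5
E[Q] = 1
E[Z] = -1*5 + 3*1 = -2

-2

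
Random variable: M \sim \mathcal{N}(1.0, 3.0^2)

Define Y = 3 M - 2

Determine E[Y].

For Y = 3M - 2:
E[Y] = 3 * E[M] - 2
E[M] = 1.0 = 1
E[Y] = 3 * 1 - 2 = 1

1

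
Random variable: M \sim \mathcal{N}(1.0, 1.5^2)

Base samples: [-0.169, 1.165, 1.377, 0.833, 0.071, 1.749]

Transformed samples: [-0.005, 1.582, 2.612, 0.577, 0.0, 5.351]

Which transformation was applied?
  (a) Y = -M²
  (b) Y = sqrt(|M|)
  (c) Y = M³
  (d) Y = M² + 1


Checking option (c) Y = M³:
  M = -0.169 -> Y = -0.005 ✓
  M = 1.165 -> Y = 1.582 ✓
  M = 1.377 -> Y = 2.612 ✓
All samples match this transformation.

(c) M³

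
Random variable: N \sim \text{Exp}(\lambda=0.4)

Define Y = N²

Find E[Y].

Using E[X²] = Var(X) + (E[X])²:
E[N] = 2.5
Var(N) = 1/0.4^2 = 6.25
E[N²] = 6.25 + 2.5² = 6.25 + 6.25 = 12.5

12.5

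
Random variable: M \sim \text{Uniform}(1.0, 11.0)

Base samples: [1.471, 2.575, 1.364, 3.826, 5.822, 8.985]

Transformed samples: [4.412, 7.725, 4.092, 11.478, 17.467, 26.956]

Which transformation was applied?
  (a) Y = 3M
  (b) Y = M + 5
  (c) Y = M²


Checking option (a) Y = 3M:
  M = 1.471 -> Y = 4.412 ✓
  M = 2.575 -> Y = 7.725 ✓
  M = 1.364 -> Y = 4.092 ✓
All samples match this transformation.

(a) 3M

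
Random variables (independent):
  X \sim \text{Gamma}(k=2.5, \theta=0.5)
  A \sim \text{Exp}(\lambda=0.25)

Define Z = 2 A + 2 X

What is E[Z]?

E[Z] = 2*E[X] + 2*E[A]
E[X] = 1.25
E[A] = 4
E[Z] = 2*1.25 + 2*4 = 10.5

10.5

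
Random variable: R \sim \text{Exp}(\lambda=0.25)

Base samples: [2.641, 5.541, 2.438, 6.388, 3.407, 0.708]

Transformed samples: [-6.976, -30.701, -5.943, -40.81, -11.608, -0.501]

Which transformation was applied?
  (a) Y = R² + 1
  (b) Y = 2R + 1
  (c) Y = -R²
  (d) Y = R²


Checking option (c) Y = -R²:
  R = 2.641 -> Y = -6.976 ✓
  R = 5.541 -> Y = -30.701 ✓
  R = 2.438 -> Y = -5.943 ✓
All samples match this transformation.

(c) -R²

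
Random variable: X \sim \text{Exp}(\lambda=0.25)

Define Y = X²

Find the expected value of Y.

E[X²] = Var(X) + (E[X])² = 16 + 16 = 32

32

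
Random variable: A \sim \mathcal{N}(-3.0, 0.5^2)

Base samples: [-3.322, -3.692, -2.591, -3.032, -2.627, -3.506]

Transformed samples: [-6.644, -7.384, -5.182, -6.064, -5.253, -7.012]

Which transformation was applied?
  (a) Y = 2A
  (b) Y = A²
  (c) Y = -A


Checking option (a) Y = 2A:
  A = -3.322 -> Y = -6.644 ✓
  A = -3.692 -> Y = -7.384 ✓
  A = -2.591 -> Y = -5.182 ✓
All samples match this transformation.

(a) 2A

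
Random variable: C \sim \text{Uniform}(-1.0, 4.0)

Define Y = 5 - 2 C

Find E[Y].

For Y = -2C + 5:
E[Y] = -2 * E[C] + 5
E[C] = (-1 + 4)/2 = 1.5
E[Y] = -2 * 1.5 + 5 = 2

2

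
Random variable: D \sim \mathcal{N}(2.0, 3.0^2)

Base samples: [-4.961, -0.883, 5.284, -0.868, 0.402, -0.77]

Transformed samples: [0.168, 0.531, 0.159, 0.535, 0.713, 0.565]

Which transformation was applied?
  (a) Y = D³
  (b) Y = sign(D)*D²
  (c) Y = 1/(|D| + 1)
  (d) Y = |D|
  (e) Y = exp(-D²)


Checking option (c) Y = 1/(|D| + 1):
  D = -4.961 -> Y = 0.168 ✓
  D = -0.883 -> Y = 0.531 ✓
  D = 5.284 -> Y = 0.159 ✓
All samples match this transformation.

(c) 1/(|D| + 1)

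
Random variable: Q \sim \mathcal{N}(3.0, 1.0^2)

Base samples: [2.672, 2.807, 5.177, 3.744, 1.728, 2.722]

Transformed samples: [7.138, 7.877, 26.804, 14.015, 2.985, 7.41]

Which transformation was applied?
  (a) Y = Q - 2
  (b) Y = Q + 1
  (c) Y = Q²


Checking option (c) Y = Q²:
  Q = 2.672 -> Y = 7.138 ✓
  Q = 2.807 -> Y = 7.877 ✓
  Q = 5.177 -> Y = 26.804 ✓
All samples match this transformation.

(c) Q²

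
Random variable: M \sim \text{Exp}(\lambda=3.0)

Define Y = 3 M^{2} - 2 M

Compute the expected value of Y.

E[Y] = 3*E[M²] - 2*E[M]
E[M] = 0.33333333
E[M²] = Var(M) + (E[M])² = 0.11111111 + 0.11111111 = 0.22222222
E[Y] = 3*0.22222222 - 2*0.33333333 = 0

0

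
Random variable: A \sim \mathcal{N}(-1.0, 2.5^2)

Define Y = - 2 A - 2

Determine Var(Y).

For Y = aA + b: Var(Y) = a² * Var(A)
Var(A) = 2.5^2 = 6.25
Var(Y) = (-2)² * 6.25 = 4 * 6.25 = 25

25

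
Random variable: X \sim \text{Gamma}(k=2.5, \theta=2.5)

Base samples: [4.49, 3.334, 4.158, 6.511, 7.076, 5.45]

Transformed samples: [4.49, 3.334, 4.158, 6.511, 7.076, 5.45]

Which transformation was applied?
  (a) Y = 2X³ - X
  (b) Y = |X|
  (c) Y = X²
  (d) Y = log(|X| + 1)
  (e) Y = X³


Checking option (b) Y = |X|:
  X = 4.49 -> Y = 4.49 ✓
  X = 3.334 -> Y = 3.334 ✓
  X = 4.158 -> Y = 4.158 ✓
All samples match this transformation.

(b) |X|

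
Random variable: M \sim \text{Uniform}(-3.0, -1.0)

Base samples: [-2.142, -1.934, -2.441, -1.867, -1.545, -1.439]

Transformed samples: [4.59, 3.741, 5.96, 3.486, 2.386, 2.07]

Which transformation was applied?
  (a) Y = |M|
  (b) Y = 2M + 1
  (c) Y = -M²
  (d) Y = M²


Checking option (d) Y = M²:
  M = -2.142 -> Y = 4.59 ✓
  M = -1.934 -> Y = 3.741 ✓
  M = -2.441 -> Y = 5.96 ✓
All samples match this transformation.

(d) M²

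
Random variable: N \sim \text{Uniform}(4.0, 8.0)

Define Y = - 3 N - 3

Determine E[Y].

For Y = -3N - 3:
E[Y] = -3 * E[N] - 3
E[N] = (4 + 8)/2 = 6
E[Y] = -3 * 6 - 3 = -21

-21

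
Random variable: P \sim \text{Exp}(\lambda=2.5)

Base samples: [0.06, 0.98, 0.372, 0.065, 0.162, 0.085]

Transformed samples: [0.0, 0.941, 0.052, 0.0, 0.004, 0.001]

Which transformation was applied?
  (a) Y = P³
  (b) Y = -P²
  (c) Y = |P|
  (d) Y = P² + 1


Checking option (a) Y = P³:
  P = 0.06 -> Y = 0.0 ✓
  P = 0.98 -> Y = 0.941 ✓
  P = 0.372 -> Y = 0.052 ✓
All samples match this transformation.

(a) P³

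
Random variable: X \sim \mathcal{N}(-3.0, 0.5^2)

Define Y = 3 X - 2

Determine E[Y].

For Y = 3X - 2:
E[Y] = 3 * E[X] - 2
E[X] = -3.0 = -3
E[Y] = 3 * (-3) - 2 = -11

-11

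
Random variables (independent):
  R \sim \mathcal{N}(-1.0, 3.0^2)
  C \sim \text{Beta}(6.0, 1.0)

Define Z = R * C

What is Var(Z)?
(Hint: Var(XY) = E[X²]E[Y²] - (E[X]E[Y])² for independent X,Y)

Var(XY) = E[X²]E[Y²] - (E[X]E[Y])²
E[R] = -1, Var(R) = 9
E[C] = 0.85714286, Var(C) = 0.015306122
E[R²] = 9 + (-1)² = 10
E[C²] = 0.015306122 + 0.85714286² = 0.75
Var(Z) = 10*0.75 - (-1*0.85714286)²
= 7.5 - 0.73469388 = 6.7653061

6.7653061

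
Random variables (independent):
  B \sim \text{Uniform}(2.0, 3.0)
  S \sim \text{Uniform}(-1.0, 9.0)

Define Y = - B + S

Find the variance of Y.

For independent RVs: Var(aX + bY) = a²Var(X) + b²Var(Y)
Var(B) = 0.083333333
Var(S) = 8.3333333
Var(Y) = (-1)²*0.083333333 + 1²*8.3333333
= 1*0.083333333 + 1*8.3333333 = 8.4166667

8.4166667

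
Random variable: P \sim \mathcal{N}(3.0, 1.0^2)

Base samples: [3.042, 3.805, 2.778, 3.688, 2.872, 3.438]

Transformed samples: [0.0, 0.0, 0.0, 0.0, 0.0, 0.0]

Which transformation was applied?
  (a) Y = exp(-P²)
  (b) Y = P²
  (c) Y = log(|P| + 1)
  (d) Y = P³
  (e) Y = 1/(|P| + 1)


Checking option (a) Y = exp(-P²):
  P = 3.042 -> Y = 0.0 ✓
  P = 3.805 -> Y = 0.0 ✓
  P = 2.778 -> Y = 0.0 ✓
All samples match this transformation.

(a) exp(-P²)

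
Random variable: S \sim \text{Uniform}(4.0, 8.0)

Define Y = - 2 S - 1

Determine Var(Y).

For Y = aS + b: Var(Y) = a² * Var(S)
Var(S) = (8 - 4)^2/12 = 1.3333333
Var(Y) = (-2)² * 1.3333333 = 4 * 1.3333333 = 5.3333333

5.3333333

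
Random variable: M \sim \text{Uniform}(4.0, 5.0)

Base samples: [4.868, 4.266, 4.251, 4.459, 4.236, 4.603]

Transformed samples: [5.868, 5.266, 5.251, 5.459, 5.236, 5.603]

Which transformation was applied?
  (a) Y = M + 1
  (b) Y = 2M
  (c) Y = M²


Checking option (a) Y = M + 1:
  M = 4.868 -> Y = 5.868 ✓
  M = 4.266 -> Y = 5.266 ✓
  M = 4.251 -> Y = 5.251 ✓
All samples match this transformation.

(a) M + 1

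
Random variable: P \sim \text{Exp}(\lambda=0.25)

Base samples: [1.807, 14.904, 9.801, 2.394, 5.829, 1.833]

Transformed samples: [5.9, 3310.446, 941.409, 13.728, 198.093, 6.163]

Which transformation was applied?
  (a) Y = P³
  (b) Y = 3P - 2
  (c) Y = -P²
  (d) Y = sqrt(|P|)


Checking option (a) Y = P³:
  P = 1.807 -> Y = 5.9 ✓
  P = 14.904 -> Y = 3310.446 ✓
  P = 9.801 -> Y = 941.409 ✓
All samples match this transformation.

(a) P³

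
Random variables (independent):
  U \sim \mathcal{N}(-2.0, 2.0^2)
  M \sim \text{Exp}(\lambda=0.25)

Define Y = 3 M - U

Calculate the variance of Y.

For independent RVs: Var(aX + bY) = a²Var(X) + b²Var(Y)
Var(U) = 4
Var(M) = 16
Var(Y) = (-1)²*4 + 3²*16
= 1*4 + 9*16 = 148

148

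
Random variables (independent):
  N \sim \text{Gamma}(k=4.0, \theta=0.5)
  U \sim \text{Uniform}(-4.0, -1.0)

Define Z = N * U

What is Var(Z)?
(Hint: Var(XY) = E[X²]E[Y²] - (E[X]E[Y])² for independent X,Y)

Var(XY) = E[X²]E[Y²] - (E[X]E[Y])²
E[N] = 2, Var(N) = 1
E[U] = -2.5, Var(U) = 0.75
E[N²] = 1 + 2² = 5
E[U²] = 0.75 + (-2.5)² = 7
Var(Z) = 5*7 - (2*(-2.5))²
= 35 - 25 = 10

10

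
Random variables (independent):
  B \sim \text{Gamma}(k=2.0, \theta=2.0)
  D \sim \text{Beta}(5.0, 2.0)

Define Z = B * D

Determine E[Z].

For independent RVs: E[XY] = E[X]*E[Y]
E[B] = 4
E[D] = 0.71428571
E[Z] = 4 * 0.71428571 = 2.8571429

2.8571429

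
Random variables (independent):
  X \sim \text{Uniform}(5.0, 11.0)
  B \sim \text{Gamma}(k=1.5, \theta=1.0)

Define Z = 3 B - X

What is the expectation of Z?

E[Z] = -1*E[X] + 3*E[B]
E[X] = 8
E[B] = 1.5
E[Z] = -1*8 + 3*1.5 = -3.5

-3.5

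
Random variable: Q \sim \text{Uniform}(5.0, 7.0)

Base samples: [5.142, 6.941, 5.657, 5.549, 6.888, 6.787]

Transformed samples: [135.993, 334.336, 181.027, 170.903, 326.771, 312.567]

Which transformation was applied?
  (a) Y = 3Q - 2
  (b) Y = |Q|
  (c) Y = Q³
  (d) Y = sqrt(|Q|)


Checking option (c) Y = Q³:
  Q = 5.142 -> Y = 135.993 ✓
  Q = 6.941 -> Y = 334.336 ✓
  Q = 5.657 -> Y = 181.027 ✓
All samples match this transformation.

(c) Q³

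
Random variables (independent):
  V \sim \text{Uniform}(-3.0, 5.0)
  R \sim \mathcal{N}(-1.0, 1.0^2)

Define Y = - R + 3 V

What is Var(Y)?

For independent RVs: Var(aX + bY) = a²Var(X) + b²Var(Y)
Var(V) = 5.3333333
Var(R) = 1
Var(Y) = 3²*5.3333333 + (-1)²*1
= 9*5.3333333 + 1*1 = 49

49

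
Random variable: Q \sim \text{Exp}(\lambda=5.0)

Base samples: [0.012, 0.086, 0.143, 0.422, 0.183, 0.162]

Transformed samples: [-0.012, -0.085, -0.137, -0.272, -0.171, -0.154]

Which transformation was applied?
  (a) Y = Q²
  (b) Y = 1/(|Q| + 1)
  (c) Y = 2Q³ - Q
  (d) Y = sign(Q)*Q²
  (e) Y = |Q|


Checking option (c) Y = 2Q³ - Q:
  Q = 0.012 -> Y = -0.012 ✓
  Q = 0.086 -> Y = -0.085 ✓
  Q = 0.143 -> Y = -0.137 ✓
All samples match this transformation.

(c) 2Q³ - Q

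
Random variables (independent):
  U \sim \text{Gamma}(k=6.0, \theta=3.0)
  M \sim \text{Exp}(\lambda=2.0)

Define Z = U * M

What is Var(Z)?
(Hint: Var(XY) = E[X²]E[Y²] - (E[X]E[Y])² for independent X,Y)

Var(XY) = E[X²]E[Y²] - (E[X]E[Y])²
E[U] = 18, Var(U) = 54
E[M] = 0.5, Var(M) = 0.25
E[U²] = 54 + 18² = 378
E[M²] = 0.25 + 0.5² = 0.5
Var(Z) = 378*0.5 - (18*0.5)²
= 189 - 81 = 108

108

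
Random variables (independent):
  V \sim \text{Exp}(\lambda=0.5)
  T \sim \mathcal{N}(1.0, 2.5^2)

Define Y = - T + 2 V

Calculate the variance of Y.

For independent RVs: Var(aX + bY) = a²Var(X) + b²Var(Y)
Var(V) = 4
Var(T) = 6.25
Var(Y) = 2²*4 + (-1)²*6.25
= 4*4 + 1*6.25 = 22.25

22.25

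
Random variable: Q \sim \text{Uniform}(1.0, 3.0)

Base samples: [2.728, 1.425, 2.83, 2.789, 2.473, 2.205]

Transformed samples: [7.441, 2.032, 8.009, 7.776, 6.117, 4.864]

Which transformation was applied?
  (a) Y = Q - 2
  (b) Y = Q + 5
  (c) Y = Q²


Checking option (c) Y = Q²:
  Q = 2.728 -> Y = 7.441 ✓
  Q = 1.425 -> Y = 2.032 ✓
  Q = 2.83 -> Y = 8.009 ✓
All samples match this transformation.

(c) Q²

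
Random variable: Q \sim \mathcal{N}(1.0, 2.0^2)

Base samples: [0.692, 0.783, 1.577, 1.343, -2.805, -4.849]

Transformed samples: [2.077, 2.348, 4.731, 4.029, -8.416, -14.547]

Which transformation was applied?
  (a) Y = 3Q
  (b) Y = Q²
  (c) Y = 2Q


Checking option (a) Y = 3Q:
  Q = 0.692 -> Y = 2.077 ✓
  Q = 0.783 -> Y = 2.348 ✓
  Q = 1.577 -> Y = 4.731 ✓
All samples match this transformation.

(a) 3Q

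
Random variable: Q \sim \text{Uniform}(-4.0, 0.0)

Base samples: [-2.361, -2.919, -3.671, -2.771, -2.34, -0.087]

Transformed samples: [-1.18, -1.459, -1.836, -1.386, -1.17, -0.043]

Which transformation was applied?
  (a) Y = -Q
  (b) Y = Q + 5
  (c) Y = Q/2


Checking option (c) Y = Q/2:
  Q = -2.361 -> Y = -1.18 ✓
  Q = -2.919 -> Y = -1.459 ✓
  Q = -3.671 -> Y = -1.836 ✓
All samples match this transformation.

(c) Q/2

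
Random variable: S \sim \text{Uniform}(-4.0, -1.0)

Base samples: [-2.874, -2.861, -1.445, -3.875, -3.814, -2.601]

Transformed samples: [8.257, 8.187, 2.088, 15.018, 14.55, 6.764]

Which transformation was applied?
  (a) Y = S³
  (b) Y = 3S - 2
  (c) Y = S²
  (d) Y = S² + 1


Checking option (c) Y = S²:
  S = -2.874 -> Y = 8.257 ✓
  S = -2.861 -> Y = 8.187 ✓
  S = -1.445 -> Y = 2.088 ✓
All samples match this transformation.

(c) S²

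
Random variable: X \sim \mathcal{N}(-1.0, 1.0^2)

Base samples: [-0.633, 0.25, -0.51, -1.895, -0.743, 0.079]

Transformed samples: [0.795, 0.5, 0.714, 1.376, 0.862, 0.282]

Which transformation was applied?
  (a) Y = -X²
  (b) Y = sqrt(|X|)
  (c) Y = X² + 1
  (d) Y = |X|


Checking option (b) Y = sqrt(|X|):
  X = -0.633 -> Y = 0.795 ✓
  X = 0.25 -> Y = 0.5 ✓
  X = -0.51 -> Y = 0.714 ✓
All samples match this transformation.

(b) sqrt(|X|)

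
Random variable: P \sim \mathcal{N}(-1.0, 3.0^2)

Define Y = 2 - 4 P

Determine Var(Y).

For Y = aP + b: Var(Y) = a² * Var(P)
Var(P) = 3.0^2 = 9
Var(Y) = (-4)² * 9 = 16 * 9 = 144

144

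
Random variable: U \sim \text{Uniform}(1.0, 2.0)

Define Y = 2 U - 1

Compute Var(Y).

For Y = aU + b: Var(Y) = a² * Var(U)
Var(U) = (2 - 1)^2/12 = 0.083333333
Var(Y) = 2² * 0.083333333 = 4 * 0.083333333 = 0.33333333

0.33333333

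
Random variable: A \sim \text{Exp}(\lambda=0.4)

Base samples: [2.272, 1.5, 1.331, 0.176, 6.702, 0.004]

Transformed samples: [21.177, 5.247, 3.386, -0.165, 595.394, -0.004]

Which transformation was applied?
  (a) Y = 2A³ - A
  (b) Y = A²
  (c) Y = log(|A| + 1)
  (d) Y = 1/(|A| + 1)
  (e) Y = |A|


Checking option (a) Y = 2A³ - A:
  A = 2.272 -> Y = 21.177 ✓
  A = 1.5 -> Y = 5.247 ✓
  A = 1.331 -> Y = 3.386 ✓
All samples match this transformation.

(a) 2A³ - A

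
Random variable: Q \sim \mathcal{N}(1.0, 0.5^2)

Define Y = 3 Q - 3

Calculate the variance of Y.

For Y = aQ + b: Var(Y) = a² * Var(Q)
Var(Q) = 0.5^2 = 0.25
Var(Y) = 3² * 0.25 = 9 * 0.25 = 2.25

2.25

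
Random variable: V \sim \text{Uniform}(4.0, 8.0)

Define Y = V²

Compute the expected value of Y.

Using E[X²] = Var(X) + (E[X])²:
E[V] = 6
Var(V) = (8 - 4)^2/12 = 1.3333333
E[V²] = 1.3333333 + 6² = 1.3333333 + 36 = 37.333333

37.333333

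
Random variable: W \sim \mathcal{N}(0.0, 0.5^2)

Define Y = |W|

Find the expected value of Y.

For X ~ N(0, 0.5²), E[|X|] = sigma * sqrt(2/pi)
= 0.5 * sqrt(2/pi) = 0.39894228

0.39894228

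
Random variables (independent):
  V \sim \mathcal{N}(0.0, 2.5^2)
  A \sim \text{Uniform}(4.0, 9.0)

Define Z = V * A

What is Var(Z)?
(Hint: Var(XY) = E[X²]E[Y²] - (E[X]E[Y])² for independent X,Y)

Var(XY) = E[X²]E[Y²] - (E[X]E[Y])²
E[V] = 0, Var(V) = 6.25
E[A] = 6.5, Var(A) = 2.0833333
E[V²] = 6.25 + 0² = 6.25
E[A²] = 2.0833333 + 6.5² = 44.333333
Var(Z) = 6.25*44.333333 - (0*6.5)²
= 277.08333 - 0 = 277.08333

277.08333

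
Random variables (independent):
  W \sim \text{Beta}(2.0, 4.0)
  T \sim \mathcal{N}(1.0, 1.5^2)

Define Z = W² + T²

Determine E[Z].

E[Z] = E[W²] + E[T²]
E[W²] = Var(W) + E[W]² = 0.031746032 + 0.11111111 = 0.14285714
E[T²] = Var(T) + E[T]² = 2.25 + 1 = 3.25
E[Z] = 0.14285714 + 3.25 = 3.3928571

3.3928571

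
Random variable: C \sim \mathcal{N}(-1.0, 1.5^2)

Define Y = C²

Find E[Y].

Using E[X²] = Var(X) + (E[X])²:
E[C] = -1
Var(C) = 1.5^2 = 2.25
E[C²] = 2.25 + (-1)² = 2.25 + 1 = 3.25

3.25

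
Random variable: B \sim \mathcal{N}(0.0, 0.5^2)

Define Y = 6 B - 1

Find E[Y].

For Y = 6B - 1:
E[Y] = 6 * E[B] - 1
E[B] = 0.0 = 0
E[Y] = 6 * 0 - 1 = -1

-1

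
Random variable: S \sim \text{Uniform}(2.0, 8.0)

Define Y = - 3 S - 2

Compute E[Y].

For Y = -3S - 2:
E[Y] = -3 * E[S] - 2
E[S] = (2 + 8)/2 = 5
E[Y] = -3 * 5 - 2 = -17

-17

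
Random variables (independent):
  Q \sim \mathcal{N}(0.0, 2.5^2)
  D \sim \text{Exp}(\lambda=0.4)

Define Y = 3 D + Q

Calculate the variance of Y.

For independent RVs: Var(aX + bY) = a²Var(X) + b²Var(Y)
Var(Q) = 6.25
Var(D) = 6.25
Var(Y) = 1²*6.25 + 3²*6.25
= 1*6.25 + 9*6.25 = 62.5

62.5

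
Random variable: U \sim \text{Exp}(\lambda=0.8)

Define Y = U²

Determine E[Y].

E[U²] = Var(U) + (E[U])² = 1.5625 + 1.5625 = 3.125

3.125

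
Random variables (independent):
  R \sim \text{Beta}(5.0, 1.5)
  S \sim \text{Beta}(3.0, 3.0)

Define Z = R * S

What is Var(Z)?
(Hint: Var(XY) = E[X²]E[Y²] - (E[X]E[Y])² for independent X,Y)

Var(XY) = E[X²]E[Y²] - (E[X]E[Y])²
E[R] = 0.76923077, Var(R) = 0.023668639
E[S] = 0.5, Var(S) = 0.035714286
E[R²] = 0.023668639 + 0.76923077² = 0.61538462
E[S²] = 0.035714286 + 0.5² = 0.28571429
Var(Z) = 0.61538462*0.28571429 - (0.76923077*0.5)²
= 0.17582418 - 0.14792899 = 0.027895182

0.027895182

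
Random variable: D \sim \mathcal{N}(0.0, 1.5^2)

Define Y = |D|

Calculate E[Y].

For X ~ N(0, 1.5²), E[|X|] = sigma * sqrt(2/pi)
= 1.5 * sqrt(2/pi) = 1.1968268

1.1968268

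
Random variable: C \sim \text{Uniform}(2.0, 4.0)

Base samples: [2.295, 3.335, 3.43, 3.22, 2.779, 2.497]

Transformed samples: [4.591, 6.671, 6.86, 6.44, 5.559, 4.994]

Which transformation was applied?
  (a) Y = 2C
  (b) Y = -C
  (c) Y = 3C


Checking option (a) Y = 2C:
  C = 2.295 -> Y = 4.591 ✓
  C = 3.335 -> Y = 6.671 ✓
  C = 3.43 -> Y = 6.86 ✓
All samples match this transformation.

(a) 2C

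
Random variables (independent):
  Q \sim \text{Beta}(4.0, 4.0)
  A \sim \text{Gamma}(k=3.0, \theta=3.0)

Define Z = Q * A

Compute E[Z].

For independent RVs: E[XY] = E[X]*E[Y]
E[Q] = 0.5
E[A] = 9
E[Z] = 0.5 * 9 = 4.5

4.5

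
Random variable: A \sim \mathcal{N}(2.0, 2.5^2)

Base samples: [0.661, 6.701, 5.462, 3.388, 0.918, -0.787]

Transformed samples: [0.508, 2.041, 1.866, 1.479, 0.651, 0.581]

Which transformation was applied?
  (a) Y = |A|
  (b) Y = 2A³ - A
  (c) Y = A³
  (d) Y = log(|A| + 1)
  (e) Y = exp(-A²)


Checking option (d) Y = log(|A| + 1):
  A = 0.661 -> Y = 0.508 ✓
  A = 6.701 -> Y = 2.041 ✓
  A = 5.462 -> Y = 1.866 ✓
All samples match this transformation.

(d) log(|A| + 1)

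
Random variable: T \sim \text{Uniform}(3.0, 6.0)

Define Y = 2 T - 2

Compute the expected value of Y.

For Y = 2T - 2:
E[Y] = 2 * E[T] - 2
E[T] = (3 + 6)/2 = 4.5
E[Y] = 2 * 4.5 - 2 = 7

7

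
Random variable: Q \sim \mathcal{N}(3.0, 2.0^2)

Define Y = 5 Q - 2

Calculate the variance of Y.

For Y = aQ + b: Var(Y) = a² * Var(Q)
Var(Q) = 2.0^2 = 4
Var(Y) = 5² * 4 = 25 * 4 = 100

100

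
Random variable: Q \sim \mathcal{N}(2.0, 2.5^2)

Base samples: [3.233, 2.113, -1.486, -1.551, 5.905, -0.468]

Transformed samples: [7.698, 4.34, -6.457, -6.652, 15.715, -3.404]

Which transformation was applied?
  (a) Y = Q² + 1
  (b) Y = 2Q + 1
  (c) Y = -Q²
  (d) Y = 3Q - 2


Checking option (d) Y = 3Q - 2:
  Q = 3.233 -> Y = 7.698 ✓
  Q = 2.113 -> Y = 4.34 ✓
  Q = -1.486 -> Y = -6.457 ✓
All samples match this transformation.

(d) 3Q - 2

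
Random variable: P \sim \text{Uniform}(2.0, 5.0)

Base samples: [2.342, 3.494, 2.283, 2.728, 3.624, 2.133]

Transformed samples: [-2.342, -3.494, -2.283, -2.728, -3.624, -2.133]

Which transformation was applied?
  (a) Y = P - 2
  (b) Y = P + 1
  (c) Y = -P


Checking option (c) Y = -P:
  P = 2.342 -> Y = -2.342 ✓
  P = 3.494 -> Y = -3.494 ✓
  P = 2.283 -> Y = -2.283 ✓
All samples match this transformation.

(c) -P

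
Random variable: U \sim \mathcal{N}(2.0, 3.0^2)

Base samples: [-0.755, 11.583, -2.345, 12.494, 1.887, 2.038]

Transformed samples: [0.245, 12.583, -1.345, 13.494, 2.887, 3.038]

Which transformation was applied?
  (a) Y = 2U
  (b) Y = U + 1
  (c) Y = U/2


Checking option (b) Y = U + 1:
  U = -0.755 -> Y = 0.245 ✓
  U = 11.583 -> Y = 12.583 ✓
  U = -2.345 -> Y = -1.345 ✓
All samples match this transformation.

(b) U + 1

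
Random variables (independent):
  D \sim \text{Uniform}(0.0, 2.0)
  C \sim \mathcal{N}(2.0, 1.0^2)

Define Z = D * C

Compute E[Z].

For independent RVs: E[XY] = E[X]*E[Y]
E[D] = 1
E[C] = 2
E[Z] = 1 * 2 = 2

2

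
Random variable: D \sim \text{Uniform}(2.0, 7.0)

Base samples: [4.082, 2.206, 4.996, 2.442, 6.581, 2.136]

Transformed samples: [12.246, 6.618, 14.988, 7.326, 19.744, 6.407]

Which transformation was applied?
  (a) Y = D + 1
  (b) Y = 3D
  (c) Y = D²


Checking option (b) Y = 3D:
  D = 4.082 -> Y = 12.246 ✓
  D = 2.206 -> Y = 6.618 ✓
  D = 4.996 -> Y = 14.988 ✓
All samples match this transformation.

(b) 3D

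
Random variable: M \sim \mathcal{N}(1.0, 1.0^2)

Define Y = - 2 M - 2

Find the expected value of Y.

For Y = -2M - 2:
E[Y] = -2 * E[M] - 2
E[M] = 1.0 = 1
E[Y] = -2 * 1 - 2 = -4

-4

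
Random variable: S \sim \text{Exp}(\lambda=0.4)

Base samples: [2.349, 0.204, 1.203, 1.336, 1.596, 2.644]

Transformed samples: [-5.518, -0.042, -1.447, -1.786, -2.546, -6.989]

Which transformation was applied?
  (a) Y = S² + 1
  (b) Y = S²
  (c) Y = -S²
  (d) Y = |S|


Checking option (c) Y = -S²:
  S = 2.349 -> Y = -5.518 ✓
  S = 0.204 -> Y = -0.042 ✓
  S = 1.203 -> Y = -1.447 ✓
All samples match this transformation.

(c) -S²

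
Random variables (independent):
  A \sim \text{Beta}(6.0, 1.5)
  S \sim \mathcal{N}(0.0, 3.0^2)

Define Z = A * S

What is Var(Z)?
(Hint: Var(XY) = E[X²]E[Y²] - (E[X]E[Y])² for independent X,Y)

Var(XY) = E[X²]E[Y²] - (E[X]E[Y])²
E[A] = 0.8, Var(A) = 0.018823529
E[S] = 0, Var(S) = 9
E[A²] = 0.018823529 + 0.8² = 0.65882353
E[S²] = 9 + 0² = 9
Var(Z) = 0.65882353*9 - (0.8*0)²
= 5.9294118 - 0 = 5.9294118

5.9294118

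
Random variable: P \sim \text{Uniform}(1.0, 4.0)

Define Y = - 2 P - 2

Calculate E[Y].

For Y = -2P - 2:
E[Y] = -2 * E[P] - 2
E[P] = (1 + 4)/2 = 2.5
E[Y] = -2 * 2.5 - 2 = -7

-7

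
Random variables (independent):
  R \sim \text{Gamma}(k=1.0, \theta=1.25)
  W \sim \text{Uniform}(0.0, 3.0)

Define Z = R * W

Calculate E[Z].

For independent RVs: E[XY] = E[X]*E[Y]
E[R] = 1.25
E[W] = 1.5
E[Z] = 1.25 * 1.5 = 1.875

1.875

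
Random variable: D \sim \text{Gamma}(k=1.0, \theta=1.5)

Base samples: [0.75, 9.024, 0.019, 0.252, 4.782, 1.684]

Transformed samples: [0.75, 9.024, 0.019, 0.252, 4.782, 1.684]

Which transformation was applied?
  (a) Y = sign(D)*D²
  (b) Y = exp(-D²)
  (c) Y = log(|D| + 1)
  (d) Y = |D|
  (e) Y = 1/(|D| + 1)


Checking option (d) Y = |D|:
  D = 0.75 -> Y = 0.75 ✓
  D = 9.024 -> Y = 9.024 ✓
  D = 0.019 -> Y = 0.019 ✓
All samples match this transformation.

(d) |D|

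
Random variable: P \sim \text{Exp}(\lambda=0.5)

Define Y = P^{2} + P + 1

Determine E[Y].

E[Y] = 1*E[P²] + 1*E[P] + 1
E[P] = 2
E[P²] = Var(P) + (E[P])² = 4 + 4 = 8
E[Y] = 1*8 + 1*2 + 1 = 11

11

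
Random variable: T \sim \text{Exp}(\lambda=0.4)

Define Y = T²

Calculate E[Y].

Using E[X²] = Var(X) + (E[X])²:
E[T] = 2.5
Var(T) = 1/0.4^2 = 6.25
E[T²] = 6.25 + 2.5² = 6.25 + 6.25 = 12.5

12.5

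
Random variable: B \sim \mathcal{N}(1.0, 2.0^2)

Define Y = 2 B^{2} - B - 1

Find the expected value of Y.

E[Y] = 2*E[B²] - 1*E[B] - 1
E[B] = 1
E[B²] = Var(B) + (E[B])² = 4 + 1 = 5
E[Y] = 2*5 - 1*1 - 1 = 8

8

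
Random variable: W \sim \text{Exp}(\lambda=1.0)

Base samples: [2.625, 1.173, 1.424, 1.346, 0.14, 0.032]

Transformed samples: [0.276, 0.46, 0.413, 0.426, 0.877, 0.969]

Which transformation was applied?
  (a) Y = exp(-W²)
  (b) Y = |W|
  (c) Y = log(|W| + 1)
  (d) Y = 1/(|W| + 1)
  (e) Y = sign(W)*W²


Checking option (d) Y = 1/(|W| + 1):
  W = 2.625 -> Y = 0.276 ✓
  W = 1.173 -> Y = 0.46 ✓
  W = 1.424 -> Y = 0.413 ✓
All samples match this transformation.

(d) 1/(|W| + 1)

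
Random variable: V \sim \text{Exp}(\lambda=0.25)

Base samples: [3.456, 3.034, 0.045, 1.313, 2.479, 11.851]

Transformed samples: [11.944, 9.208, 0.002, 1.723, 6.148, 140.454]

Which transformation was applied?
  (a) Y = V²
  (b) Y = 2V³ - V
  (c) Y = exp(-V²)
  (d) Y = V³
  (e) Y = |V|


Checking option (a) Y = V²:
  V = 3.456 -> Y = 11.944 ✓
  V = 3.034 -> Y = 9.208 ✓
  V = 0.045 -> Y = 0.002 ✓
All samples match this transformation.

(a) V²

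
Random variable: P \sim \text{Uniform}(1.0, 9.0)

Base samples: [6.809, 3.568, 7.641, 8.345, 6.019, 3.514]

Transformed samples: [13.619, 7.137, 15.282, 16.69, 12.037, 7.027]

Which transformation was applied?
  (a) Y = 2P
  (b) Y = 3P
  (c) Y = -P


Checking option (a) Y = 2P:
  P = 6.809 -> Y = 13.619 ✓
  P = 3.568 -> Y = 7.137 ✓
  P = 7.641 -> Y = 15.282 ✓
All samples match this transformation.

(a) 2P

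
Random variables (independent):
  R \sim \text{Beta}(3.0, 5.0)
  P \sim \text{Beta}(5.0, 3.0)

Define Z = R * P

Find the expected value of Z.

For independent RVs: E[XY] = E[X]*E[Y]
E[R] = 0.375
E[P] = 0.625
E[Z] = 0.375 * 0.625 = 0.234375

0.234375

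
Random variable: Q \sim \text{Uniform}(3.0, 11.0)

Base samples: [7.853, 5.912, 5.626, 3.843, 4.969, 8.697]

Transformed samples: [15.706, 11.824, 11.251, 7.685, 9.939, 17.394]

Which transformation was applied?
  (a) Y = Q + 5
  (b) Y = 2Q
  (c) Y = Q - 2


Checking option (b) Y = 2Q:
  Q = 7.853 -> Y = 15.706 ✓
  Q = 5.912 -> Y = 11.824 ✓
  Q = 5.626 -> Y = 11.251 ✓
All samples match this transformation.

(b) 2Q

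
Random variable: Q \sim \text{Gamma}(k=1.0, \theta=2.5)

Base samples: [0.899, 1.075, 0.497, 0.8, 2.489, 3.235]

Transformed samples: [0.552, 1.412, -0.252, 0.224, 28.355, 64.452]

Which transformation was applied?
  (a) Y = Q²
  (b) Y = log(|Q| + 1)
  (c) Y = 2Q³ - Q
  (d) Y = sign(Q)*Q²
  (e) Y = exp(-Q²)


Checking option (c) Y = 2Q³ - Q:
  Q = 0.899 -> Y = 0.552 ✓
  Q = 1.075 -> Y = 1.412 ✓
  Q = 0.497 -> Y = -0.252 ✓
All samples match this transformation.

(c) 2Q³ - Q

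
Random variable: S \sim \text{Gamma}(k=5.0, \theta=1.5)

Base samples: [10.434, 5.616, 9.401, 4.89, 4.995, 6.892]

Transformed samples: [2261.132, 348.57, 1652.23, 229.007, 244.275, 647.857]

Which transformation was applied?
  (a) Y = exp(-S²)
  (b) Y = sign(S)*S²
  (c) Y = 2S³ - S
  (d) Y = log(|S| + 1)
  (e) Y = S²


Checking option (c) Y = 2S³ - S:
  S = 10.434 -> Y = 2261.132 ✓
  S = 5.616 -> Y = 348.57 ✓
  S = 9.401 -> Y = 1652.23 ✓
All samples match this transformation.

(c) 2S³ - S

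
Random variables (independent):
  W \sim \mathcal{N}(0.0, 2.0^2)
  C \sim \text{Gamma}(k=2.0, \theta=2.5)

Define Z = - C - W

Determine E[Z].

E[Z] = -1*E[W] - 1*E[C]
E[W] = 0
E[C] = 5
E[Z] = -1*0 - 1*5 = -5

-5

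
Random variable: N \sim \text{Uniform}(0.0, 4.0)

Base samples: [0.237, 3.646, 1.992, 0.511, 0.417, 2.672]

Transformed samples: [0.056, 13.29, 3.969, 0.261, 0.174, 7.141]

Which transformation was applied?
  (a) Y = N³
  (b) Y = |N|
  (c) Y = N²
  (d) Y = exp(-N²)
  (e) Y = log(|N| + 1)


Checking option (c) Y = N²:
  N = 0.237 -> Y = 0.056 ✓
  N = 3.646 -> Y = 13.29 ✓
  N = 1.992 -> Y = 3.969 ✓
All samples match this transformation.

(c) N²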